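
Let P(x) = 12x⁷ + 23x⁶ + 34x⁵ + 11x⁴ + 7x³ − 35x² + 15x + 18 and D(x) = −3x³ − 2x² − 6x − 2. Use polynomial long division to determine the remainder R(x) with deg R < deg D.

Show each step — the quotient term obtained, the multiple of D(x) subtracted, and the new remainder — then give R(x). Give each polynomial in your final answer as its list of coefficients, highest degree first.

R = [9, 3, 8]

Step 1: lead(12x⁷ + 23x⁶ + 34x⁵ + 11x⁴ + 7x³ − 35x² + 15x + 18) ÷ lead(D) = 12x⁷ ÷ −3x³ = −4x⁴. Subtract (−4x⁴)·D = 12x⁷ + 8x⁶ + 24x⁵ + 8x⁴. Remainder: 15x⁶ + 10x⁵ + 3x⁴ + 7x³ − 35x² + 15x + 18.
Step 2: lead(15x⁶ + 10x⁵ + 3x⁴ + 7x³ − 35x² + 15x + 18) ÷ lead(D) = 15x⁶ ÷ −3x³ = −5x³. Subtract (−5x³)·D = 15x⁶ + 10x⁵ + 30x⁴ + 10x³. Remainder: −27x⁴ − 3x³ − 35x² + 15x + 18.
Step 3: lead(−27x⁴ − 3x³ − 35x² + 15x + 18) ÷ lead(D) = −27x⁴ ÷ −3x³ = 9x. Subtract (9x)·D = −27x⁴ − 18x³ − 54x² − 18x. Remainder: 15x³ + 19x² + 33x + 18.
Step 4: lead(15x³ + 19x² + 33x + 18) ÷ lead(D) = 15x³ ÷ −3x³ = −5. Subtract (−5)·D = 15x³ + 10x² + 30x + 10. Remainder: 9x² + 3x + 8.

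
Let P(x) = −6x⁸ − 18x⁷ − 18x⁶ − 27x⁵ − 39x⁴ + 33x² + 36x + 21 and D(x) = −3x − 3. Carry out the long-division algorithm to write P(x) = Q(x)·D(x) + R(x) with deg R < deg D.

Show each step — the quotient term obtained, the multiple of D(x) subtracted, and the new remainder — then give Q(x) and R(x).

Q(x) = 2x⁷ + 4x⁶ + 2x⁵ + 7x⁴ + 6x³ − 6x² − 5x − 7; R(x) = 0

Step 1: lead(−6x⁸ − 18x⁷ − 18x⁶ − 27x⁵ − 39x⁴ + 33x² + 36x + 21) ÷ lead(D) = −6x⁸ ÷ −3x = 2x⁷. Subtract (2x⁷)·D = −6x⁸ − 6x⁷. Remainder: −12x⁷ − 18x⁶ − 27x⁵ − 39x⁴ + 33x² + 36x + 21.
Step 2: lead(−12x⁷ − 18x⁶ − 27x⁵ − 39x⁴ + 33x² + 36x + 21) ÷ lead(D) = −12x⁷ ÷ −3x = 4x⁶. Subtract (4x⁶)·D = −12x⁷ − 12x⁶. Remainder: −6x⁶ − 27x⁵ − 39x⁴ + 33x² + 36x + 21.
Step 3: lead(−6x⁶ − 27x⁵ − 39x⁴ + 33x² + 36x + 21) ÷ lead(D) = −6x⁶ ÷ −3x = 2x⁵. Subtract (2x⁵)·D = −6x⁶ − 6x⁵. Remainder: −21x⁵ − 39x⁴ + 33x² + 36x + 21.
Step 4: lead(−21x⁵ − 39x⁴ + 33x² + 36x + 21) ÷ lead(D) = −21x⁵ ÷ −3x = 7x⁴. Subtract (7x⁴)·D = −21x⁵ − 21x⁴. Remainder: −18x⁴ + 33x² + 36x + 21.
Step 5: lead(−18x⁴ + 33x² + 36x + 21) ÷ lead(D) = −18x⁴ ÷ −3x = 6x³. Subtract (6x³)·D = −18x⁴ − 18x³. Remainder: 18x³ + 33x² + 36x + 21.
Step 6: lead(18x³ + 33x² + 36x + 21) ÷ lead(D) = 18x³ ÷ −3x = −6x². Subtract (−6x²)·D = 18x³ + 18x². Remainder: 15x² + 36x + 21.
Step 7: lead(15x² + 36x + 21) ÷ lead(D) = 15x² ÷ −3x = −5x. Subtract (−5x)·D = 15x² + 15x. Remainder: 21x + 21.
Step 8: lead(21x + 21) ÷ lead(D) = 21x ÷ −3x = −7. Subtract (−7)·D = 21x + 21. Remainder: 0.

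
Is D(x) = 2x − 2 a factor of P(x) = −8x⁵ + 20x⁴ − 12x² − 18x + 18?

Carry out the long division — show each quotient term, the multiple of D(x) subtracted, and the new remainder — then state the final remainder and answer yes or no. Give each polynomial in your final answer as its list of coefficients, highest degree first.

Step 1: lead(−8x⁵ + 20x⁴ − 12x² − 18x + 18) ÷ lead(D) = −8x⁵ ÷ 2x = −4x⁴. Subtract (−4x⁴)·D = −8x⁵ + 8x⁴. Remainder: 12x⁴ − 12x² − 18x + 18.
Step 2: lead(12x⁴ − 12x² − 18x + 18) ÷ lead(D) = 12x⁴ ÷ 2x = 6x³. Subtract (6x³)·D = 12x⁴ − 12x³. Remainder: 12x³ − 12x² − 18x + 18.
Step 3: lead(12x³ − 12x² − 18x + 18) ÷ lead(D) = 12x³ ÷ 2x = 6x². Subtract (6x²)·D = 12x³ − 12x². Remainder: −18x + 18.
Step 4: lead(−18x + 18) ÷ lead(D) = −18x ÷ 2x = −9. Subtract (−9)·D = −18x + 18. Remainder: 0.

R = [0], so D(x) is a factor of P(x). yes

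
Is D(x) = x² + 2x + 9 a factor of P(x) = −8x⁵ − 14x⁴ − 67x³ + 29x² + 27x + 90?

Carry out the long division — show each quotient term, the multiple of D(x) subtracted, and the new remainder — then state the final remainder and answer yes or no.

R(x) = 9, so D(x) is not a factor of P(x). no

Step 1: lead(−8x⁵ − 14x⁴ − 67x³ + 29x² + 27x + 90) ÷ lead(D) = −8x⁵ ÷ x² = −8x³. Subtract (−8x³)·D = −8x⁵ − 16x⁴ − 72x³. Remainder: 2x⁴ + 5x³ + 29x² + 27x + 90.
Step 2: lead(2x⁴ + 5x³ + 29x² + 27x + 90) ÷ lead(D) = 2x⁴ ÷ x² = 2x². Subtract (2x²)·D = 2x⁴ + 4x³ + 18x². Remainder: x³ + 11x² + 27x + 90.
Step 3: lead(x³ + 11x² + 27x + 90) ÷ lead(D) = x³ ÷ x² = x. Subtract (x)·D = x³ + 2x² + 9x. Remainder: 9x² + 18x + 90.
Step 4: lead(9x² + 18x + 90) ÷ lead(D) = 9x² ÷ x² = 9. Subtract (9)·D = 9x² + 18x + 81. Remainder: 9.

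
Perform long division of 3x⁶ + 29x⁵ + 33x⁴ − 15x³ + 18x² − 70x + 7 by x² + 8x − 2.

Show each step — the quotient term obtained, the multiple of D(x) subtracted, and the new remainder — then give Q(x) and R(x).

Step 1: lead(3x⁶ + 29x⁵ + 33x⁴ − 15x³ + 18x² − 70x + 7) ÷ lead(D) = 3x⁶ ÷ x² = 3x⁴. Subtract (3x⁴)·D = 3x⁶ + 24x⁵ − 6x⁴. Remainder: 5x⁵ + 39x⁴ − 15x³ + 18x² − 70x + 7.
Step 2: lead(5x⁵ + 39x⁴ − 15x³ + 18x² − 70x + 7) ÷ lead(D) = 5x⁵ ÷ x² = 5x³. Subtract (5x³)·D = 5x⁵ + 40x⁴ − 10x³. Remainder: −x⁴ − 5x³ + 18x² − 70x + 7.
Step 3: lead(−x⁴ − 5x³ + 18x² − 70x + 7) ÷ lead(D) = −x⁴ ÷ x² = −x². Subtract (−x²)·D = −x⁴ − 8x³ + 2x². Remainder: 3x³ + 16x² − 70x + 7.
Step 4: lead(3x³ + 16x² − 70x + 7) ÷ lead(D) = 3x³ ÷ x² = 3x. Subtract (3x)·D = 3x³ + 24x² − 6x. Remainder: −8x² − 64x + 7.
Step 5: lead(−8x² − 64x + 7) ÷ lead(D) = −8x² ÷ x² = −8. Subtract (−8)·D = −8x² − 64x + 16. Remainder: −9.

Q(x) = 3x⁴ + 5x³ − x² + 3x − 8; R(x) = −9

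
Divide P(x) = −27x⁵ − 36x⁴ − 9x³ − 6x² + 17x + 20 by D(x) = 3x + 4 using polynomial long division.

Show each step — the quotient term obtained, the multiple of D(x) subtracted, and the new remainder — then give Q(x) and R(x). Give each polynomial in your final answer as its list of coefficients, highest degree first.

Q = [-9, 0, -3, 2, 3]; R = [8]

Step 1: lead(−27x⁵ − 36x⁴ − 9x³ − 6x² + 17x + 20) ÷ lead(D) = −27x⁵ ÷ 3x = −9x⁴. Subtract (−9x⁴)·D = −27x⁵ − 36x⁴. Remainder: −9x³ − 6x² + 17x + 20.
Step 2: lead(−9x³ − 6x² + 17x + 20) ÷ lead(D) = −9x³ ÷ 3x = −3x². Subtract (−3x²)·D = −9x³ − 12x². Remainder: 6x² + 17x + 20.
Step 3: lead(6x² + 17x + 20) ÷ lead(D) = 6x² ÷ 3x = 2x. Subtract (2x)·D = 6x² + 8x. Remainder: 9x + 20.
Step 4: lead(9x + 20) ÷ lead(D) = 9x ÷ 3x = 3. Subtract (3)·D = 9x + 12. Remainder: 8.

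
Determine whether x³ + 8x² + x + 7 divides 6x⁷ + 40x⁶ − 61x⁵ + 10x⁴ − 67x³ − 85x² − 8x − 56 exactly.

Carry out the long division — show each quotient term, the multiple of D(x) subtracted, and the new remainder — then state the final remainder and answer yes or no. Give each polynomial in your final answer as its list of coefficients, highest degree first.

Step 1: lead(6x⁷ + 40x⁶ − 61x⁵ + 10x⁴ − 67x³ − 85x² − 8x − 56) ÷ lead(D) = 6x⁷ ÷ x³ = 6x⁴. Subtract (6x⁴)·D = 6x⁷ + 48x⁶ + 6x⁵ + 42x⁴. Remainder: −8x⁶ − 67x⁵ − 32x⁴ − 67x³ − 85x² − 8x − 56.
Step 2: lead(−8x⁶ − 67x⁵ − 32x⁴ − 67x³ − 85x² − 8x − 56) ÷ lead(D) = −8x⁶ ÷ x³ = −8x³. Subtract (−8x³)·D = −8x⁶ − 64x⁵ − 8x⁴ − 56x³. Remainder: −3x⁵ − 24x⁴ − 11x³ − 85x² − 8x − 56.
Step 3: lead(−3x⁵ − 24x⁴ − 11x³ − 85x² − 8x − 56) ÷ lead(D) = −3x⁵ ÷ x³ = −3x². Subtract (−3x²)·D = −3x⁵ − 24x⁴ − 3x³ − 21x². Remainder: −8x³ − 64x² − 8x − 56.
Step 4: lead(−8x³ − 64x² − 8x − 56) ÷ lead(D) = −8x³ ÷ x³ = −8. Subtract (−8)·D = −8x³ − 64x² − 8x − 56. Remainder: 0.

R = [0], so D(x) is a factor of P(x). yes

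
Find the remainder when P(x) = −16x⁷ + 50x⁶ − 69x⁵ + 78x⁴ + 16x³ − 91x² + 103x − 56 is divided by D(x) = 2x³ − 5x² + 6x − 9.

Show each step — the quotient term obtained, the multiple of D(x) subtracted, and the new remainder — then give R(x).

R(x) = 4x² − 2x + 7

Step 1: lead(−16x⁷ + 50x⁶ − 69x⁵ + 78x⁴ + 16x³ − 91x² + 103x − 56) ÷ lead(D) = −16x⁷ ÷ 2x³ = −8x⁴. Subtract (−8x⁴)·D = −16x⁷ + 40x⁶ − 48x⁵ + 72x⁴. Remainder: 10x⁶ − 21x⁵ + 6x⁴ + 16x³ − 91x² + 103x − 56.
Step 2: lead(10x⁶ − 21x⁵ + 6x⁴ + 16x³ − 91x² + 103x − 56) ÷ lead(D) = 10x⁶ ÷ 2x³ = 5x³. Subtract (5x³)·D = 10x⁶ − 25x⁵ + 30x⁴ − 45x³. Remainder: 4x⁵ − 24x⁴ + 61x³ − 91x² + 103x − 56.
Step 3: lead(4x⁵ − 24x⁴ + 61x³ − 91x² + 103x − 56) ÷ lead(D) = 4x⁵ ÷ 2x³ = 2x². Subtract (2x²)·D = 4x⁵ − 10x⁴ + 12x³ − 18x². Remainder: −14x⁴ + 49x³ − 73x² + 103x − 56.
Step 4: lead(−14x⁴ + 49x³ − 73x² + 103x − 56) ÷ lead(D) = −14x⁴ ÷ 2x³ = −7x. Subtract (−7x)·D = −14x⁴ + 35x³ − 42x² + 63x. Remainder: 14x³ − 31x² + 40x − 56.
Step 5: lead(14x³ − 31x² + 40x − 56) ÷ lead(D) = 14x³ ÷ 2x³ = 7. Subtract (7)·D = 14x³ − 35x² + 42x − 63. Remainder: 4x² − 2x + 7.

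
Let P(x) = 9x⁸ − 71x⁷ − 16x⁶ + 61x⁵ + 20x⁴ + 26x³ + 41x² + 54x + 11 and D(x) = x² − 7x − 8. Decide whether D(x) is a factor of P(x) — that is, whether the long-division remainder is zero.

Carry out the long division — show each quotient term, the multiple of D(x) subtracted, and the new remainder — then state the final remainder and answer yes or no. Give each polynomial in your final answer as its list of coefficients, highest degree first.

Step 1: lead(9x⁸ − 71x⁷ − 16x⁶ + 61x⁵ + 20x⁴ + 26x³ + 41x² + 54x + 11) ÷ lead(D) = 9x⁸ ÷ x² = 9x⁶. Subtract (9x⁶)·D = 9x⁸ − 63x⁷ − 72x⁶. Remainder: −8x⁷ + 56x⁶ + 61x⁵ + 20x⁴ + 26x³ + 41x² + 54x + 11.
Step 2: lead(−8x⁷ + 56x⁶ + 61x⁵ + 20x⁴ + 26x³ + 41x² + 54x + 11) ÷ lead(D) = −8x⁷ ÷ x² = −8x⁵. Subtract (−8x⁵)·D = −8x⁷ + 56x⁶ + 64x⁵. Remainder: −3x⁵ + 20x⁴ + 26x³ + 41x² + 54x + 11.
Step 3: lead(−3x⁵ + 20x⁴ + 26x³ + 41x² + 54x + 11) ÷ lead(D) = −3x⁵ ÷ x² = −3x³. Subtract (−3x³)·D = −3x⁵ + 21x⁴ + 24x³. Remainder: −x⁴ + 2x³ + 41x² + 54x + 11.
Step 4: lead(−x⁴ + 2x³ + 41x² + 54x + 11) ÷ lead(D) = −x⁴ ÷ x² = −x². Subtract (−x²)·D = −x⁴ + 7x³ + 8x². Remainder: −5x³ + 33x² + 54x + 11.
Step 5: lead(−5x³ + 33x² + 54x + 11) ÷ lead(D) = −5x³ ÷ x² = −5x. Subtract (−5x)·D = −5x³ + 35x² + 40x. Remainder: −2x² + 14x + 11.
Step 6: lead(−2x² + 14x + 11) ÷ lead(D) = −2x² ÷ x² = −2. Subtract (−2)·D = −2x² + 14x + 16. Remainder: −5.

R = [-5], so D(x) is not a factor of P(x). no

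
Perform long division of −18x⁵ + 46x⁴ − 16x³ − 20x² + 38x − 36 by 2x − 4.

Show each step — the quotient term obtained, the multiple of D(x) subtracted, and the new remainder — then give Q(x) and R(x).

Q(x) = −9x⁴ + 5x³ + 2x² − 6x + 7; R(x) = −8

Step 1: lead(−18x⁵ + 46x⁴ − 16x³ − 20x² + 38x − 36) ÷ lead(D) = −18x⁵ ÷ 2x = −9x⁴. Subtract (−9x⁴)·D = −18x⁵ + 36x⁴. Remainder: 10x⁴ − 16x³ − 20x² + 38x − 36.
Step 2: lead(10x⁴ − 16x³ − 20x² + 38x − 36) ÷ lead(D) = 10x⁴ ÷ 2x = 5x³. Subtract (5x³)·D = 10x⁴ − 20x³. Remainder: 4x³ − 20x² + 38x − 36.
Step 3: lead(4x³ − 20x² + 38x − 36) ÷ lead(D) = 4x³ ÷ 2x = 2x². Subtract (2x²)·D = 4x³ − 8x². Remainder: −12x² + 38x − 36.
Step 4: lead(−12x² + 38x − 36) ÷ lead(D) = −12x² ÷ 2x = −6x. Subtract (−6x)·D = −12x² + 24x. Remainder: 14x − 36.
Step 5: lead(14x − 36) ÷ lead(D) = 14x ÷ 2x = 7. Subtract (7)·D = 14x − 28. Remainder: −8.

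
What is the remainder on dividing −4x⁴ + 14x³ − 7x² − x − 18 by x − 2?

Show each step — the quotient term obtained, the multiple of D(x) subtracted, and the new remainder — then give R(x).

Step 1: lead(−4x⁴ + 14x³ − 7x² − x − 18) ÷ lead(D) = −4x⁴ ÷ x = −4x³. Subtract (−4x³)·D = −4x⁴ + 8x³. Remainder: 6x³ − 7x² − x − 18.
Step 2: lead(6x³ − 7x² − x − 18) ÷ lead(D) = 6x³ ÷ x = 6x². Subtract (6x²)·D = 6x³ − 12x². Remainder: 5x² − x − 18.
Step 3: lead(5x² − x − 18) ÷ lead(D) = 5x² ÷ x = 5x. Subtract (5x)·D = 5x² − 10x. Remainder: 9x − 18.
Step 4: lead(9x − 18) ÷ lead(D) = 9x ÷ x = 9. Subtract (9)·D = 9x − 18. Remainder: 0.

R(x) = 0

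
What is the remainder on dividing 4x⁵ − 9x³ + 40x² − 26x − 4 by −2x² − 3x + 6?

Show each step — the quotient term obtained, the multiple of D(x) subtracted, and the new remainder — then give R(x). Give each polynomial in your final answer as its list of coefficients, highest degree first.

Step 1: lead(4x⁵ − 9x³ + 40x² − 26x − 4) ÷ lead(D) = 4x⁵ ÷ −2x² = −2x³. Subtract (−2x³)·D = 4x⁵ + 6x⁴ − 12x³. Remainder: −6x⁴ + 3x³ + 40x² − 26x − 4.
Step 2: lead(−6x⁴ + 3x³ + 40x² − 26x − 4) ÷ lead(D) = −6x⁴ ÷ −2x² = 3x². Subtract (3x²)·D = −6x⁴ − 9x³ + 18x². Remainder: 12x³ + 22x² − 26x − 4.
Step 3: lead(12x³ + 22x² − 26x − 4) ÷ lead(D) = 12x³ ÷ −2x² = −6x. Subtract (−6x)·D = 12x³ + 18x² − 36x. Remainder: 4x² + 10x − 4.
Step 4: lead(4x² + 10x − 4) ÷ lead(D) = 4x² ÷ −2x² = −2. Subtract (−2)·D = 4x² + 6x − 12. Remainder: 4x + 8.

R = [4, 8]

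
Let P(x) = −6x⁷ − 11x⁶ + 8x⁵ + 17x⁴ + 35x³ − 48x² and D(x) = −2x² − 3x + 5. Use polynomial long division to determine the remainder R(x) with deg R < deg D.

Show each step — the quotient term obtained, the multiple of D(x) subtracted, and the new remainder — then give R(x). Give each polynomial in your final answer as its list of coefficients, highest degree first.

Step 1: lead(−6x⁷ − 11x⁶ + 8x⁵ + 17x⁴ + 35x³ − 48x²) ÷ lead(D) = −6x⁷ ÷ −2x² = 3x⁵. Subtract (3x⁵)·D = −6x⁷ − 9x⁶ + 15x⁵. Remainder: −2x⁶ − 7x⁵ + 17x⁴ + 35x³ − 48x².
Step 2: lead(−2x⁶ − 7x⁵ + 17x⁴ + 35x³ − 48x²) ÷ lead(D) = −2x⁶ ÷ −2x² = x⁴. Subtract (x⁴)·D = −2x⁶ − 3x⁵ + 5x⁴. Remainder: −4x⁵ + 12x⁴ + 35x³ − 48x².
Step 3: lead(−4x⁵ + 12x⁴ + 35x³ − 48x²) ÷ lead(D) = −4x⁵ ÷ −2x² = 2x³. Subtract (2x³)·D = −4x⁵ − 6x⁴ + 10x³. Remainder: 18x⁴ + 25x³ − 48x².
Step 4: lead(18x⁴ + 25x³ − 48x²) ÷ lead(D) = 18x⁴ ÷ −2x² = −9x². Subtract (−9x²)·D = 18x⁴ + 27x³ − 45x². Remainder: −2x³ − 3x².
Step 5: lead(−2x³ − 3x²) ÷ lead(D) = −2x³ ÷ −2x² = x. Subtract (x)·D = −2x³ − 3x² + 5x. Remainder: −5x.

R = [-5, 0]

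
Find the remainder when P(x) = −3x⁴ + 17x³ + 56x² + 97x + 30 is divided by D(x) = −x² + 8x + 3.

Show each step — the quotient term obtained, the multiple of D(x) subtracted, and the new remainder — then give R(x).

R(x) = 4x + 3

Step 1: lead(−3x⁴ + 17x³ + 56x² + 97x + 30) ÷ lead(D) = −3x⁴ ÷ −x² = 3x². Subtract (3x²)·D = −3x⁴ + 24x³ + 9x². Remainder: −7x³ + 47x² + 97x + 30.
Step 2: lead(−7x³ + 47x² + 97x + 30) ÷ lead(D) = −7x³ ÷ −x² = 7x. Subtract (7x)·D = −7x³ + 56x² + 21x. Remainder: −9x² + 76x + 30.
Step 3: lead(−9x² + 76x + 30) ÷ lead(D) = −9x² ÷ −x² = 9. Subtract (9)·D = −9x² + 72x + 27. Remainder: 4x + 3.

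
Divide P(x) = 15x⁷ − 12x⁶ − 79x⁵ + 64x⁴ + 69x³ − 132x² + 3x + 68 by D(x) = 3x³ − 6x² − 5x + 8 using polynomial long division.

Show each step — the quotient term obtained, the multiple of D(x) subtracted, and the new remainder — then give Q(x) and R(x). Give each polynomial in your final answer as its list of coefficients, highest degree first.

Step 1: lead(15x⁷ − 12x⁶ − 79x⁵ + 64x⁴ + 69x³ − 132x² + 3x + 68) ÷ lead(D) = 15x⁷ ÷ 3x³ = 5x⁴. Subtract (5x⁴)·D = 15x⁷ − 30x⁶ − 25x⁵ + 40x⁴. Remainder: 18x⁶ − 54x⁵ + 24x⁴ + 69x³ − 132x² + 3x + 68.
Step 2: lead(18x⁶ − 54x⁵ + 24x⁴ + 69x³ − 132x² + 3x + 68) ÷ lead(D) = 18x⁶ ÷ 3x³ = 6x³. Subtract (6x³)·D = 18x⁶ − 36x⁵ − 30x⁴ + 48x³. Remainder: −18x⁵ + 54x⁴ + 21x³ − 132x² + 3x + 68.
Step 3: lead(−18x⁵ + 54x⁴ + 21x³ − 132x² + 3x + 68) ÷ lead(D) = −18x⁵ ÷ 3x³ = −6x². Subtract (−6x²)·D = −18x⁵ + 36x⁴ + 30x³ − 48x². Remainder: 18x⁴ − 9x³ − 84x² + 3x + 68.
Step 4: lead(18x⁴ − 9x³ − 84x² + 3x + 68) ÷ lead(D) = 18x⁴ ÷ 3x³ = 6x. Subtract (6x)·D = 18x⁴ − 36x³ − 30x² + 48x. Remainder: 27x³ − 54x² − 45x + 68.
Step 5: lead(27x³ − 54x² − 45x + 68) ÷ lead(D) = 27x³ ÷ 3x³ = 9. Subtract (9)·D = 27x³ − 54x² − 45x + 72. Remainder: −4.

Q = [5, 6, -6, 6, 9]; R = [-4]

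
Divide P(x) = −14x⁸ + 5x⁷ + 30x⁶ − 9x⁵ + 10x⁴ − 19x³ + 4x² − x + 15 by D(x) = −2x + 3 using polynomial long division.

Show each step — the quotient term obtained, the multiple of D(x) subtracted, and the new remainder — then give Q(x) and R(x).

Q(x) = 7x⁷ + 8x⁶ − 3x⁵ − 5x³ + 2x² + x + 2; R(x) = 9

Step 1: lead(−14x⁸ + 5x⁷ + 30x⁶ − 9x⁵ + 10x⁴ − 19x³ + 4x² − x + 15) ÷ lead(D) = −14x⁸ ÷ −2x = 7x⁷. Subtract (7x⁷)·D = −14x⁸ + 21x⁷. Remainder: −16x⁷ + 30x⁶ − 9x⁵ + 10x⁴ − 19x³ + 4x² − x + 15.
Step 2: lead(−16x⁷ + 30x⁶ − 9x⁵ + 10x⁴ − 19x³ + 4x² − x + 15) ÷ lead(D) = −16x⁷ ÷ −2x = 8x⁶. Subtract (8x⁶)·D = −16x⁷ + 24x⁶. Remainder: 6x⁶ − 9x⁵ + 10x⁴ − 19x³ + 4x² − x + 15.
Step 3: lead(6x⁶ − 9x⁵ + 10x⁴ − 19x³ + 4x² − x + 15) ÷ lead(D) = 6x⁶ ÷ −2x = −3x⁵. Subtract (−3x⁵)·D = 6x⁶ − 9x⁵. Remainder: 10x⁴ − 19x³ + 4x² − x + 15.
Step 4: lead(10x⁴ − 19x³ + 4x² − x + 15) ÷ lead(D) = 10x⁴ ÷ −2x = −5x³. Subtract (−5x³)·D = 10x⁴ − 15x³. Remainder: −4x³ + 4x² − x + 15.
Step 5: lead(−4x³ + 4x² − x + 15) ÷ lead(D) = −4x³ ÷ −2x = 2x². Subtract (2x²)·D = −4x³ + 6x². Remainder: −2x² − x + 15.
Step 6: lead(−2x² − x + 15) ÷ lead(D) = −2x² ÷ −2x = x. Subtract (x)·D = −2x² + 3x. Remainder: −4x + 15.
Step 7: lead(−4x + 15) ÷ lead(D) = −4x ÷ −2x = 2. Subtract (2)·D = −4x + 6. Remainder: 9.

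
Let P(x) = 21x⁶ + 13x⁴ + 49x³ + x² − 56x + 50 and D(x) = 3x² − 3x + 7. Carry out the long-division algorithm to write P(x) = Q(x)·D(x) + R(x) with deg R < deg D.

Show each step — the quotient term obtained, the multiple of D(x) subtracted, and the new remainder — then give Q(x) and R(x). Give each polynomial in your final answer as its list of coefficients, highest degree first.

Q = [7, 7, -5, -5, 7]; R = [1]

Step 1: lead(21x⁶ + 13x⁴ + 49x³ + x² − 56x + 50) ÷ lead(D) = 21x⁶ ÷ 3x² = 7x⁴. Subtract (7x⁴)·D = 21x⁶ − 21x⁵ + 49x⁴. Remainder: 21x⁵ − 36x⁴ + 49x³ + x² − 56x + 50.
Step 2: lead(21x⁵ − 36x⁴ + 49x³ + x² − 56x + 50) ÷ lead(D) = 21x⁵ ÷ 3x² = 7x³. Subtract (7x³)·D = 21x⁵ − 21x⁴ + 49x³. Remainder: −15x⁴ + x² − 56x + 50.
Step 3: lead(−15x⁴ + x² − 56x + 50) ÷ lead(D) = −15x⁴ ÷ 3x² = −5x². Subtract (−5x²)·D = −15x⁴ + 15x³ − 35x². Remainder: −15x³ + 36x² − 56x + 50.
Step 4: lead(−15x³ + 36x² − 56x + 50) ÷ lead(D) = −15x³ ÷ 3x² = −5x. Subtract (−5x)·D = −15x³ + 15x² − 35x. Remainder: 21x² − 21x + 50.
Step 5: lead(21x² − 21x + 50) ÷ lead(D) = 21x² ÷ 3x² = 7. Subtract (7)·D = 21x² − 21x + 49. Remainder: 1.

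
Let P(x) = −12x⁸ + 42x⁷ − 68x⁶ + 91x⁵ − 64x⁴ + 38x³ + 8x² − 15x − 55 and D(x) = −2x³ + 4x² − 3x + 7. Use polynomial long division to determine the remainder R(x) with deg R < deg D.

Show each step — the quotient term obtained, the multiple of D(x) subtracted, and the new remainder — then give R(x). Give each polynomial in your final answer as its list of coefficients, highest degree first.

R = [3, -8, -6]

Step 1: lead(−12x⁸ + 42x⁷ − 68x⁶ + 91x⁵ − 64x⁴ + 38x³ + 8x² − 15x − 55) ÷ lead(D) = −12x⁸ ÷ −2x³ = 6x⁵. Subtract (6x⁵)·D = −12x⁸ + 24x⁷ − 18x⁶ + 42x⁵. Remainder: 18x⁷ − 50x⁶ + 49x⁵ − 64x⁴ + 38x³ + 8x² − 15x − 55.
Step 2: lead(18x⁷ − 50x⁶ + 49x⁵ − 64x⁴ + 38x³ + 8x² − 15x − 55) ÷ lead(D) = 18x⁷ ÷ −2x³ = −9x⁴. Subtract (−9x⁴)·D = 18x⁷ − 36x⁶ + 27x⁵ − 63x⁴. Remainder: −14x⁶ + 22x⁵ − x⁴ + 38x³ + 8x² − 15x − 55.
Step 3: lead(−14x⁶ + 22x⁵ − x⁴ + 38x³ + 8x² − 15x − 55) ÷ lead(D) = −14x⁶ ÷ −2x³ = 7x³. Subtract (7x³)·D = −14x⁶ + 28x⁵ − 21x⁴ + 49x³. Remainder: −6x⁵ + 20x⁴ − 11x³ + 8x² − 15x − 55.
Step 4: lead(−6x⁵ + 20x⁴ − 11x³ + 8x² − 15x − 55) ÷ lead(D) = −6x⁵ ÷ −2x³ = 3x². Subtract (3x²)·D = −6x⁵ + 12x⁴ − 9x³ + 21x². Remainder: 8x⁴ − 2x³ − 13x² − 15x − 55.
Step 5: lead(8x⁴ − 2x³ − 13x² − 15x − 55) ÷ lead(D) = 8x⁴ ÷ −2x³ = −4x. Subtract (−4x)·D = 8x⁴ − 16x³ + 12x² − 28x. Remainder: 14x³ − 25x² + 13x − 55.
Step 6: lead(14x³ − 25x² + 13x − 55) ÷ lead(D) = 14x³ ÷ −2x³ = −7. Subtract (−7)·D = 14x³ − 28x² + 21x − 49. Remainder: 3x² − 8x − 6.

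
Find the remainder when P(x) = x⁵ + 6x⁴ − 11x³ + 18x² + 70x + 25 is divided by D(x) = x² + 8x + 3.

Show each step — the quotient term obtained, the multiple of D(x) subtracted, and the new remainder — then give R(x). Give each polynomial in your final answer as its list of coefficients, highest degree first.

Step 1: lead(x⁵ + 6x⁴ − 11x³ + 18x² + 70x + 25) ÷ lead(D) = x⁵ ÷ x² = x³. Subtract (x³)·D = x⁵ + 8x⁴ + 3x³. Remainder: −2x⁴ − 14x³ + 18x² + 70x + 25.
Step 2: lead(−2x⁴ − 14x³ + 18x² + 70x + 25) ÷ lead(D) = −2x⁴ ÷ x² = −2x². Subtract (−2x²)·D = −2x⁴ − 16x³ − 6x². Remainder: 2x³ + 24x² + 70x + 25.
Step 3: lead(2x³ + 24x² + 70x + 25) ÷ lead(D) = 2x³ ÷ x² = 2x. Subtract (2x)·D = 2x³ + 16x² + 6x. Remainder: 8x² + 64x + 25.
Step 4: lead(8x² + 64x + 25) ÷ lead(D) = 8x² ÷ x² = 8. Subtract (8)·D = 8x² + 64x + 24. Remainder: 1.

R = [1]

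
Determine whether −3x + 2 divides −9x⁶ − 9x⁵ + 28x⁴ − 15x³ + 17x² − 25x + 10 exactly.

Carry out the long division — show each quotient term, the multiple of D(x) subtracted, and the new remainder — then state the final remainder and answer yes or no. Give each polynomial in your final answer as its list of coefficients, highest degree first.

R = [0], so D(x) is a factor of P(x). yes

Step 1: lead(−9x⁶ − 9x⁵ + 28x⁴ − 15x³ + 17x² − 25x + 10) ÷ lead(D) = −9x⁶ ÷ −3x = 3x⁵. Subtract (3x⁵)·D = −9x⁶ + 6x⁵. Remainder: −15x⁵ + 28x⁴ − 15x³ + 17x² − 25x + 10.
Step 2: lead(−15x⁵ + 28x⁴ − 15x³ + 17x² − 25x + 10) ÷ lead(D) = −15x⁵ ÷ −3x = 5x⁴. Subtract (5x⁴)·D = −15x⁵ + 10x⁴. Remainder: 18x⁴ − 15x³ + 17x² − 25x + 10.
Step 3: lead(18x⁴ − 15x³ + 17x² − 25x + 10) ÷ lead(D) = 18x⁴ ÷ −3x = −6x³. Subtract (−6x³)·D = 18x⁴ − 12x³. Remainder: −3x³ + 17x² − 25x + 10.
Step 4: lead(−3x³ + 17x² − 25x + 10) ÷ lead(D) = −3x³ ÷ −3x = x². Subtract (x²)·D = −3x³ + 2x². Remainder: 15x² − 25x + 10.
Step 5: lead(15x² − 25x + 10) ÷ lead(D) = 15x² ÷ −3x = −5x. Subtract (−5x)·D = 15x² − 10x. Remainder: −15x + 10.
Step 6: lead(−15x + 10) ÷ lead(D) = −15x ÷ −3x = 5. Subtract (5)·D = −15x + 10. Remainder: 0.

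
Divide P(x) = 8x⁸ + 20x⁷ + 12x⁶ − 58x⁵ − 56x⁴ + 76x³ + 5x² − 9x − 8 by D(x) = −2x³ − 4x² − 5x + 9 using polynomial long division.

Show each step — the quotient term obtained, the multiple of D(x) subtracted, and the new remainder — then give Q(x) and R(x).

Step 1: lead(8x⁸ + 20x⁷ + 12x⁶ − 58x⁵ − 56x⁴ + 76x³ + 5x² − 9x − 8) ÷ lead(D) = 8x⁸ ÷ −2x³ = −4x⁵. Subtract (−4x⁵)·D = 8x⁸ + 16x⁷ + 20x⁶ − 36x⁵. Remainder: 4x⁷ − 8x⁶ − 22x⁵ − 56x⁴ + 76x³ + 5x² − 9x − 8.
Step 2: lead(4x⁷ − 8x⁶ − 22x⁵ − 56x⁴ + 76x³ + 5x² − 9x − 8) ÷ lead(D) = 4x⁷ ÷ −2x³ = −2x⁴. Subtract (−2x⁴)·D = 4x⁷ + 8x⁶ + 10x⁵ − 18x⁴. Remainder: −16x⁶ − 32x⁵ − 38x⁴ + 76x³ + 5x² − 9x − 8.
Step 3: lead(−16x⁶ − 32x⁵ − 38x⁴ + 76x³ + 5x² − 9x − 8) ÷ lead(D) = −16x⁶ ÷ −2x³ = 8x³. Subtract (8x³)·D = −16x⁶ − 32x⁵ − 40x⁴ + 72x³. Remainder: 2x⁴ + 4x³ + 5x² − 9x − 8.
Step 4: lead(2x⁴ + 4x³ + 5x² − 9x − 8) ÷ lead(D) = 2x⁴ ÷ −2x³ = −x. Subtract (−x)·D = 2x⁴ + 4x³ + 5x² − 9x. Remainder: −8.

Q(x) = −4x⁵ − 2x⁴ + 8x³ − x; R(x) = −8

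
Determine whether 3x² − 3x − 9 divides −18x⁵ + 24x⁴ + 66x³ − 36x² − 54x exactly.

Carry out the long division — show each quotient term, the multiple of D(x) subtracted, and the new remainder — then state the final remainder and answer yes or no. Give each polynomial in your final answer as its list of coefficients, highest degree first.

R = [0], so D(x) is a factor of P(x). yes

Step 1: lead(−18x⁵ + 24x⁴ + 66x³ − 36x² − 54x) ÷ lead(D) = −18x⁵ ÷ 3x² = −6x³. Subtract (−6x³)·D = −18x⁵ + 18x⁴ + 54x³. Remainder: 6x⁴ + 12x³ − 36x² − 54x.
Step 2: lead(6x⁴ + 12x³ − 36x² − 54x) ÷ lead(D) = 6x⁴ ÷ 3x² = 2x². Subtract (2x²)·D = 6x⁴ − 6x³ − 18x². Remainder: 18x³ − 18x² − 54x.
Step 3: lead(18x³ − 18x² − 54x) ÷ lead(D) = 18x³ ÷ 3x² = 6x. Subtract (6x)·D = 18x³ − 18x² − 54x. Remainder: 0.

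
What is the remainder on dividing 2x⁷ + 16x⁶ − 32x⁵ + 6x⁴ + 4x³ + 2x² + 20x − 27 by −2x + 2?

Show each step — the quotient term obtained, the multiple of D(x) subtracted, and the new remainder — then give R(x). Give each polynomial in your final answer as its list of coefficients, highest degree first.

Step 1: lead(2x⁷ + 16x⁶ − 32x⁵ + 6x⁴ + 4x³ + 2x² + 20x − 27) ÷ lead(D) = 2x⁷ ÷ −2x = −x⁶. Subtract (−x⁶)·D = 2x⁷ − 2x⁶. Remainder: 18x⁶ − 32x⁵ + 6x⁴ + 4x³ + 2x² + 20x − 27.
Step 2: lead(18x⁶ − 32x⁵ + 6x⁴ + 4x³ + 2x² + 20x − 27) ÷ lead(D) = 18x⁶ ÷ −2x = −9x⁵. Subtract (−9x⁵)·D = 18x⁶ − 18x⁵. Remainder: −14x⁵ + 6x⁴ + 4x³ + 2x² + 20x − 27.
Step 3: lead(−14x⁵ + 6x⁴ + 4x³ + 2x² + 20x − 27) ÷ lead(D) = −14x⁵ ÷ −2x = 7x⁴. Subtract (7x⁴)·D = −14x⁵ + 14x⁴. Remainder: −8x⁴ + 4x³ + 2x² + 20x − 27.
Step 4: lead(−8x⁴ + 4x³ + 2x² + 20x − 27) ÷ lead(D) = −8x⁴ ÷ −2x = 4x³. Subtract (4x³)·D = −8x⁴ + 8x³. Remainder: −4x³ + 2x² + 20x − 27.
Step 5: lead(−4x³ + 2x² + 20x − 27) ÷ lead(D) = −4x³ ÷ −2x = 2x². Subtract (2x²)·D = −4x³ + 4x². Remainder: −2x² + 20x − 27.
Step 6: lead(−2x² + 20x − 27) ÷ lead(D) = −2x² ÷ −2x = x. Subtract (x)·D = −2x² + 2x. Remainder: 18x − 27.
Step 7: lead(18x − 27) ÷ lead(D) = 18x ÷ −2x = −9. Subtract (−9)·D = 18x − 18. Remainder: −9.

R = [-9]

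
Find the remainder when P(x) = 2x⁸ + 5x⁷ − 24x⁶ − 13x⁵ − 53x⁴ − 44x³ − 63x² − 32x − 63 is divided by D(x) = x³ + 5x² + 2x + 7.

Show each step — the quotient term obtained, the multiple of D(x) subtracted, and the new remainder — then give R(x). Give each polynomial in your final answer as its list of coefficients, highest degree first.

Step 1: lead(2x⁸ + 5x⁷ − 24x⁶ − 13x⁵ − 53x⁴ − 44x³ − 63x² − 32x − 63) ÷ lead(D) = 2x⁸ ÷ x³ = 2x⁵. Subtract (2x⁵)·D = 2x⁸ + 10x⁷ + 4x⁶ + 14x⁵. Remainder: −5x⁷ − 28x⁶ − 27x⁵ − 53x⁴ − 44x³ − 63x² − 32x − 63.
Step 2: lead(−5x⁷ − 28x⁶ − 27x⁵ − 53x⁴ − 44x³ − 63x² − 32x − 63) ÷ lead(D) = −5x⁷ ÷ x³ = −5x⁴. Subtract (−5x⁴)·D = −5x⁷ − 25x⁶ − 10x⁵ − 35x⁴. Remainder: −3x⁶ − 17x⁵ − 18x⁴ − 44x³ − 63x² − 32x − 63.
Step 3: lead(−3x⁶ − 17x⁵ − 18x⁴ − 44x³ − 63x² − 32x − 63) ÷ lead(D) = −3x⁶ ÷ x³ = −3x³. Subtract (−3x³)·D = −3x⁶ − 15x⁵ − 6x⁴ − 21x³. Remainder: −2x⁵ − 12x⁴ − 23x³ − 63x² − 32x − 63.
Step 4: lead(−2x⁵ − 12x⁴ − 23x³ − 63x² − 32x − 63) ÷ lead(D) = −2x⁵ ÷ x³ = −2x². Subtract (−2x²)·D = −2x⁵ − 10x⁴ − 4x³ − 14x². Remainder: −2x⁴ − 19x³ − 49x² − 32x − 63.
Step 5: lead(−2x⁴ − 19x³ − 49x² − 32x − 63) ÷ lead(D) = −2x⁴ ÷ x³ = −2x. Subtract (−2x)·D = −2x⁴ − 10x³ − 4x² − 14x. Remainder: −9x³ − 45x² − 18x − 63.
Step 6: lead(−9x³ − 45x² − 18x − 63) ÷ lead(D) = −9x³ ÷ x³ = −9. Subtract (−9)·D = −9x³ − 45x² − 18x − 63. Remainder: 0.

R = [0]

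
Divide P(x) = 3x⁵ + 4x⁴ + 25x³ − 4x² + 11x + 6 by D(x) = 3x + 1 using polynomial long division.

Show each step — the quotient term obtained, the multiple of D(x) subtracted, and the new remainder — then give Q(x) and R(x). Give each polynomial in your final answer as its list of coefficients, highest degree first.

Step 1: lead(3x⁵ + 4x⁴ + 25x³ − 4x² + 11x + 6) ÷ lead(D) = 3x⁵ ÷ 3x = x⁴. Subtract (x⁴)·D = 3x⁵ + x⁴. Remainder: 3x⁴ + 25x³ − 4x² + 11x + 6.
Step 2: lead(3x⁴ + 25x³ − 4x² + 11x + 6) ÷ lead(D) = 3x⁴ ÷ 3x = x³. Subtract (x³)·D = 3x⁴ + x³. Remainder: 24x³ − 4x² + 11x + 6.
Step 3: lead(24x³ − 4x² + 11x + 6) ÷ lead(D) = 24x³ ÷ 3x = 8x². Subtract (8x²)·D = 24x³ + 8x². Remainder: −12x² + 11x + 6.
Step 4: lead(−12x² + 11x + 6) ÷ lead(D) = −12x² ÷ 3x = −4x. Subtract (−4x)·D = −12x² − 4x. Remainder: 15x + 6.
Step 5: lead(15x + 6) ÷ lead(D) = 15x ÷ 3x = 5. Subtract (5)·D = 15x + 5. Remainder: 1.

Q = [1, 1, 8, -4, 5]; R = [1]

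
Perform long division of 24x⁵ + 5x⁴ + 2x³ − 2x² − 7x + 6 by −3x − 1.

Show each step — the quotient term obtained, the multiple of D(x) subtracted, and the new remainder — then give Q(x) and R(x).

Q(x) = −8x⁴ + x³ − x² + x + 2; R(x) = 8

Step 1: lead(24x⁵ + 5x⁴ + 2x³ − 2x² − 7x + 6) ÷ lead(D) = 24x⁵ ÷ −3x = −8x⁴. Subtract (−8x⁴)·D = 24x⁵ + 8x⁴. Remainder: −3x⁴ + 2x³ − 2x² − 7x + 6.
Step 2: lead(−3x⁴ + 2x³ − 2x² − 7x + 6) ÷ lead(D) = −3x⁴ ÷ −3x = x³. Subtract (x³)·D = −3x⁴ − x³. Remainder: 3x³ − 2x² − 7x + 6.
Step 3: lead(3x³ − 2x² − 7x + 6) ÷ lead(D) = 3x³ ÷ −3x = −x². Subtract (−x²)·D = 3x³ + x². Remainder: −3x² − 7x + 6.
Step 4: lead(−3x² − 7x + 6) ÷ lead(D) = −3x² ÷ −3x = x. Subtract (x)·D = −3x² − x. Remainder: −6x + 6.
Step 5: lead(−6x + 6) ÷ lead(D) = −6x ÷ −3x = 2. Subtract (2)·D = −6x − 2. Remainder: 8.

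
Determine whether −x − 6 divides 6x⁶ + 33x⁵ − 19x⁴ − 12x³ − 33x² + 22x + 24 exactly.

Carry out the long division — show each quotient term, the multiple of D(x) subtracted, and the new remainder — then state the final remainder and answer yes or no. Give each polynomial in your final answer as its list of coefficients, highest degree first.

Step 1: lead(6x⁶ + 33x⁵ − 19x⁴ − 12x³ − 33x² + 22x + 24) ÷ lead(D) = 6x⁶ ÷ −x = −6x⁵. Subtract (−6x⁵)·D = 6x⁶ + 36x⁵. Remainder: −3x⁵ − 19x⁴ − 12x³ − 33x² + 22x + 24.
Step 2: lead(−3x⁵ − 19x⁴ − 12x³ − 33x² + 22x + 24) ÷ lead(D) = −3x⁵ ÷ −x = 3x⁴. Subtract (3x⁴)·D = −3x⁵ − 18x⁴. Remainder: −x⁴ − 12x³ − 33x² + 22x + 24.
Step 3: lead(−x⁴ − 12x³ − 33x² + 22x + 24) ÷ lead(D) = −x⁴ ÷ −x = x³. Subtract (x³)·D = −x⁴ − 6x³. Remainder: −6x³ − 33x² + 22x + 24.
Step 4: lead(−6x³ − 33x² + 22x + 24) ÷ lead(D) = −6x³ ÷ −x = 6x². Subtract (6x²)·D = −6x³ − 36x². Remainder: 3x² + 22x + 24.
Step 5: lead(3x² + 22x + 24) ÷ lead(D) = 3x² ÷ −x = −3x. Subtract (−3x)·D = 3x² + 18x. Remainder: 4x + 24.
Step 6: lead(4x + 24) ÷ lead(D) = 4x ÷ −x = −4. Subtract (−4)·D = 4x + 24. Remainder: 0.

R = [0], so D(x) is a factor of P(x). yes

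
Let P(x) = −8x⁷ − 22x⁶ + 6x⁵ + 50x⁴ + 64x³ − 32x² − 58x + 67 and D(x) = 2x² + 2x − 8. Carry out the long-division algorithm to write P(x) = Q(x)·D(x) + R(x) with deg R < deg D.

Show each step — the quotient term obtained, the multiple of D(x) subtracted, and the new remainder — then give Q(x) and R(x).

Step 1: lead(−8x⁷ − 22x⁶ + 6x⁵ + 50x⁴ + 64x³ − 32x² − 58x + 67) ÷ lead(D) = −8x⁷ ÷ 2x² = −4x⁵. Subtract (−4x⁵)·D = −8x⁷ − 8x⁶ + 32x⁵. Remainder: −14x⁶ − 26x⁵ + 50x⁴ + 64x³ − 32x² − 58x + 67.
Step 2: lead(−14x⁶ − 26x⁵ + 50x⁴ + 64x³ − 32x² − 58x + 67) ÷ lead(D) = −14x⁶ ÷ 2x² = −7x⁴. Subtract (−7x⁴)·D = −14x⁶ − 14x⁵ + 56x⁴. Remainder: −12x⁵ − 6x⁴ + 64x³ − 32x² − 58x + 67.
Step 3: lead(−12x⁵ − 6x⁴ + 64x³ − 32x² − 58x + 67) ÷ lead(D) = −12x⁵ ÷ 2x² = −6x³. Subtract (−6x³)·D = −12x⁵ − 12x⁴ + 48x³. Remainder: 6x⁴ + 16x³ − 32x² − 58x + 67.
Step 4: lead(6x⁴ + 16x³ − 32x² − 58x + 67) ÷ lead(D) = 6x⁴ ÷ 2x² = 3x². Subtract (3x²)·D = 6x⁴ + 6x³ − 24x². Remainder: 10x³ − 8x² − 58x + 67.
Step 5: lead(10x³ − 8x² − 58x + 67) ÷ lead(D) = 10x³ ÷ 2x² = 5x. Subtract (5x)·D = 10x³ + 10x² − 40x. Remainder: −18x² − 18x + 67.
Step 6: lead(−18x² − 18x + 67) ÷ lead(D) = −18x² ÷ 2x² = −9. Subtract (−9)·D = −18x² − 18x + 72. Remainder: −5.

Q(x) = −4x⁵ − 7x⁴ − 6x³ + 3x² + 5x − 9; R(x) = −5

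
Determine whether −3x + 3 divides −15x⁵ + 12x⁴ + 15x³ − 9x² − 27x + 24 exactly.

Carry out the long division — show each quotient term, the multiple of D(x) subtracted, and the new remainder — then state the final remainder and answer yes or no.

R(x) = 0, so D(x) is a factor of P(x). yes

Step 1: lead(−15x⁵ + 12x⁴ + 15x³ − 9x² − 27x + 24) ÷ lead(D) = −15x⁵ ÷ −3x = 5x⁴. Subtract (5x⁴)·D = −15x⁵ + 15x⁴. Remainder: −3x⁴ + 15x³ − 9x² − 27x + 24.
Step 2: lead(−3x⁴ + 15x³ − 9x² − 27x + 24) ÷ lead(D) = −3x⁴ ÷ −3x = x³. Subtract (x³)·D = −3x⁴ + 3x³. Remainder: 12x³ − 9x² − 27x + 24.
Step 3: lead(12x³ − 9x² − 27x + 24) ÷ lead(D) = 12x³ ÷ −3x = −4x². Subtract (−4x²)·D = 12x³ − 12x². Remainder: 3x² − 27x + 24.
Step 4: lead(3x² − 27x + 24) ÷ lead(D) = 3x² ÷ −3x = −x. Subtract (−x)·D = 3x² − 3x. Remainder: −24x + 24.
Step 5: lead(−24x + 24) ÷ lead(D) = −24x ÷ −3x = 8. Subtract (8)·D = −24x + 24. Remainder: 0.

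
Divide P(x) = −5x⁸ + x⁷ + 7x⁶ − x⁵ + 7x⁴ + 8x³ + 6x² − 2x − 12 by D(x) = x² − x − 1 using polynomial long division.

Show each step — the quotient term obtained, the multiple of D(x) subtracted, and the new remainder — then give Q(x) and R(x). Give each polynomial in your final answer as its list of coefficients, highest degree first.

Step 1: lead(−5x⁸ + x⁷ + 7x⁶ − x⁵ + 7x⁴ + 8x³ + 6x² − 2x − 12) ÷ lead(D) = −5x⁸ ÷ x² = −5x⁶. Subtract (−5x⁶)·D = −5x⁸ + 5x⁷ + 5x⁶. Remainder: −4x⁷ + 2x⁶ − x⁵ + 7x⁴ + 8x³ + 6x² − 2x − 12.
Step 2: lead(−4x⁷ + 2x⁶ − x⁵ + 7x⁴ + 8x³ + 6x² − 2x − 12) ÷ lead(D) = −4x⁷ ÷ x² = −4x⁵. Subtract (−4x⁵)·D = −4x⁷ + 4x⁶ + 4x⁵. Remainder: −2x⁶ − 5x⁵ + 7x⁴ + 8x³ + 6x² − 2x − 12.
Step 3: lead(−2x⁶ − 5x⁵ + 7x⁴ + 8x³ + 6x² − 2x − 12) ÷ lead(D) = −2x⁶ ÷ x² = −2x⁴. Subtract (−2x⁴)·D = −2x⁶ + 2x⁵ + 2x⁴. Remainder: −7x⁵ + 5x⁴ + 8x³ + 6x² − 2x − 12.
Step 4: lead(−7x⁵ + 5x⁴ + 8x³ + 6x² − 2x − 12) ÷ lead(D) = −7x⁵ ÷ x² = −7x³. Subtract (−7x³)·D = −7x⁵ + 7x⁴ + 7x³. Remainder: −2x⁴ + x³ + 6x² − 2x − 12.
Step 5: lead(−2x⁴ + x³ + 6x² − 2x − 12) ÷ lead(D) = −2x⁴ ÷ x² = −2x². Subtract (−2x²)·D = −2x⁴ + 2x³ + 2x². Remainder: −x³ + 4x² − 2x − 12.
Step 6: lead(−x³ + 4x² − 2x − 12) ÷ lead(D) = −x³ ÷ x² = −x. Subtract (−x)·D = −x³ + x² + x. Remainder: 3x² − 3x − 12.
Step 7: lead(3x² − 3x − 12) ÷ lead(D) = 3x² ÷ x² = 3. Subtract (3)·D = 3x² − 3x − 3. Remainder: −9.

Q = [-5, -4, -2, -7, -2, -1, 3]; R = [-9]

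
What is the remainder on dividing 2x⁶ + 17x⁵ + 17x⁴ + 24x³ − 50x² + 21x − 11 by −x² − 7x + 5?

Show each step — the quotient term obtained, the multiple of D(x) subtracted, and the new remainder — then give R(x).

R(x) = −x − 6

Step 1: lead(2x⁶ + 17x⁵ + 17x⁴ + 24x³ − 50x² + 21x − 11) ÷ lead(D) = 2x⁶ ÷ −x² = −2x⁴. Subtract (−2x⁴)·D = 2x⁶ + 14x⁵ − 10x⁴. Remainder: 3x⁵ + 27x⁴ + 24x³ − 50x² + 21x − 11.
Step 2: lead(3x⁵ + 27x⁴ + 24x³ − 50x² + 21x − 11) ÷ lead(D) = 3x⁵ ÷ −x² = −3x³. Subtract (−3x³)·D = 3x⁵ + 21x⁴ − 15x³. Remainder: 6x⁴ + 39x³ − 50x² + 21x − 11.
Step 3: lead(6x⁴ + 39x³ − 50x² + 21x − 11) ÷ lead(D) = 6x⁴ ÷ −x² = −6x². Subtract (−6x²)·D = 6x⁴ + 42x³ − 30x². Remainder: −3x³ − 20x² + 21x − 11.
Step 4: lead(−3x³ − 20x² + 21x − 11) ÷ lead(D) = −3x³ ÷ −x² = 3x. Subtract (3x)·D = −3x³ − 21x² + 15x. Remainder: x² + 6x − 11.
Step 5: lead(x² + 6x − 11) ÷ lead(D) = x² ÷ −x² = −1. Subtract (−1)·D = x² + 7x − 5. Remainder: −x − 6.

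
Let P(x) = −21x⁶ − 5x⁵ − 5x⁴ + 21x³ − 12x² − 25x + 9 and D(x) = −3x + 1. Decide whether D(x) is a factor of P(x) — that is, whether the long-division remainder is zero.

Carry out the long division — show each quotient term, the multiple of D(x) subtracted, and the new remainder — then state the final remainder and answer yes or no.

R(x) = 0, so D(x) is a factor of P(x). yes

Step 1: lead(−21x⁶ − 5x⁵ − 5x⁴ + 21x³ − 12x² − 25x + 9) ÷ lead(D) = −21x⁶ ÷ −3x = 7x⁵. Subtract (7x⁵)·D = −21x⁶ + 7x⁵. Remainder: −12x⁵ − 5x⁴ + 21x³ − 12x² − 25x + 9.
Step 2: lead(−12x⁵ − 5x⁴ + 21x³ − 12x² − 25x + 9) ÷ lead(D) = −12x⁵ ÷ −3x = 4x⁴. Subtract (4x⁴)·D = −12x⁵ + 4x⁴. Remainder: −9x⁴ + 21x³ − 12x² − 25x + 9.
Step 3: lead(−9x⁴ + 21x³ − 12x² − 25x + 9) ÷ lead(D) = −9x⁴ ÷ −3x = 3x³. Subtract (3x³)·D = −9x⁴ + 3x³. Remainder: 18x³ − 12x² − 25x + 9.
Step 4: lead(18x³ − 12x² − 25x + 9) ÷ lead(D) = 18x³ ÷ −3x = −6x². Subtract (−6x²)·D = 18x³ − 6x². Remainder: −6x² − 25x + 9.
Step 5: lead(−6x² − 25x + 9) ÷ lead(D) = −6x² ÷ −3x = 2x. Subtract (2x)·D = −6x² + 2x. Remainder: −27x + 9.
Step 6: lead(−27x + 9) ÷ lead(D) = −27x ÷ −3x = 9. Subtract (9)·D = −27x + 9. Remainder: 0.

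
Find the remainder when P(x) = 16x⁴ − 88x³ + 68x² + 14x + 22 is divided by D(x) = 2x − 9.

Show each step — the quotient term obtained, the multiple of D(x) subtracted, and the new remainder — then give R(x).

Step 1: lead(16x⁴ − 88x³ + 68x² + 14x + 22) ÷ lead(D) = 16x⁴ ÷ 2x = 8x³. Subtract (8x³)·D = 16x⁴ − 72x³. Remainder: −16x³ + 68x² + 14x + 22.
Step 2: lead(−16x³ + 68x² + 14x + 22) ÷ lead(D) = −16x³ ÷ 2x = −8x². Subtract (−8x²)·D = −16x³ + 72x². Remainder: −4x² + 14x + 22.
Step 3: lead(−4x² + 14x + 22) ÷ lead(D) = −4x² ÷ 2x = −2x. Subtract (−2x)·D = −4x² + 18x. Remainder: −4x + 22.
Step 4: lead(−4x + 22) ÷ lead(D) = −4x ÷ 2x = −2. Subtract (−2)·D = −4x + 18. Remainder: 4.

R(x) = 4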